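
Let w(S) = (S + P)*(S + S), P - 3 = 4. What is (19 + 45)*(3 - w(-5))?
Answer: 1472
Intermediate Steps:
P = 7 (P = 3 + 4 = 7)
w(S) = 2*S*(7 + S) (w(S) = (S + 7)*(S + S) = (7 + S)*(2*S) = 2*S*(7 + S))
(19 + 45)*(3 - w(-5)) = (19 + 45)*(3 - 2*(-5)*(7 - 5)) = 64*(3 - 2*(-5)*2) = 64*(3 - 1*(-20)) = 64*(3 + 20) = 64*23 = 1472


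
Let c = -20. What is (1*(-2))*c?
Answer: 40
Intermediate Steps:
(1*(-2))*c = (1*(-2))*(-20) = -2*(-20) = 40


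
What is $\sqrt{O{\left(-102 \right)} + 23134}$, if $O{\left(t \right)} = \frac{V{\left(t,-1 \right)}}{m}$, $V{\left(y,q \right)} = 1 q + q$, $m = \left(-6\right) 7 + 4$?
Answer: $\frac{\sqrt{8351393}}{19} \approx 152.1$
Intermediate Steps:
$m = -38$ ($m = -42 + 4 = -38$)
$V{\left(y,q \right)} = 2 q$ ($V{\left(y,q \right)} = q + q = 2 q$)
$O{\left(t \right)} = \frac{1}{19}$ ($O{\left(t \right)} = \frac{2 \left(-1\right)}{-38} = \left(-2\right) \left(- \frac{1}{38}\right) = \frac{1}{19}$)
$\sqrt{O{\left(-102 \right)} + 23134} = \sqrt{\frac{1}{19} + 23134} = \sqrt{\frac{439547}{19}} = \frac{\sqrt{8351393}}{19}$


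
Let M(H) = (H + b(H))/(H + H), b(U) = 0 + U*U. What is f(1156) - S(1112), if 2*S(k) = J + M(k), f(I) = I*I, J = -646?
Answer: 5345523/4 ≈ 1.3364e+6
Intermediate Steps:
b(U) = U² (b(U) = 0 + U² = U²)
f(I) = I²
M(H) = (H + H²)/(2*H) (M(H) = (H + H²)/(H + H) = (H + H²)/((2*H)) = (H + H²)*(1/(2*H)) = (H + H²)/(2*H))
S(k) = -1291/4 + k/4 (S(k) = (-646 + (½ + k/2))/2 = (-1291/2 + k/2)/2 = -1291/4 + k/4)
f(1156) - S(1112) = 1156² - (-1291/4 + (¼)*1112) = 1336336 - (-1291/4 + 278) = 1336336 - 1*(-179/4) = 1336336 + 179/4 = 5345523/4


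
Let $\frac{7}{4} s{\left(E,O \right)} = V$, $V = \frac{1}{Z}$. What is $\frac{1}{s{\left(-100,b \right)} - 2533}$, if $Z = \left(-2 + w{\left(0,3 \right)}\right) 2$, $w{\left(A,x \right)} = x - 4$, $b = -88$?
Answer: $- \frac{21}{53195} \approx -0.00039477$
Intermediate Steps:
$w{\left(A,x \right)} = -4 + x$
$Z = -6$ ($Z = \left(-2 + \left(-4 + 3\right)\right) 2 = \left(-2 - 1\right) 2 = \left(-3\right) 2 = -6$)
$V = - \frac{1}{6}$ ($V = \frac{1}{-6} = - \frac{1}{6} \approx -0.16667$)
$s{\left(E,O \right)} = - \frac{2}{21}$ ($s{\left(E,O \right)} = \frac{4}{7} \left(- \frac{1}{6}\right) = - \frac{2}{21}$)
$\frac{1}{s{\left(-100,b \right)} - 2533} = \frac{1}{- \frac{2}{21} - 2533} = \frac{1}{- \frac{53195}{21}} = - \frac{21}{53195}$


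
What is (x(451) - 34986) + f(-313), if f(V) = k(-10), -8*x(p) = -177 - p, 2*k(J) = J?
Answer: -69825/2 ≈ -34913.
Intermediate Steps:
k(J) = J/2
x(p) = 177/8 + p/8 (x(p) = -(-177 - p)/8 = 177/8 + p/8)
f(V) = -5 (f(V) = (½)*(-10) = -5)
(x(451) - 34986) + f(-313) = ((177/8 + (⅛)*451) - 34986) - 5 = ((177/8 + 451/8) - 34986) - 5 = (157/2 - 34986) - 5 = -69815/2 - 5 = -69825/2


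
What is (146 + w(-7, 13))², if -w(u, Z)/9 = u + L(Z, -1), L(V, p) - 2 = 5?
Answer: 21316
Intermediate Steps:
L(V, p) = 7 (L(V, p) = 2 + 5 = 7)
w(u, Z) = -63 - 9*u (w(u, Z) = -9*(u + 7) = -9*(7 + u) = -63 - 9*u)
(146 + w(-7, 13))² = (146 + (-63 - 9*(-7)))² = (146 + (-63 + 63))² = (146 + 0)² = 146² = 21316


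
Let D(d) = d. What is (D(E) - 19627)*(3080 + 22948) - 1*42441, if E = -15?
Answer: -511284417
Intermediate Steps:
(D(E) - 19627)*(3080 + 22948) - 1*42441 = (-15 - 19627)*(3080 + 22948) - 1*42441 = -19642*26028 - 42441 = -511241976 - 42441 = -511284417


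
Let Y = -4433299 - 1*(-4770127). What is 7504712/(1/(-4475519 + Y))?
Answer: -31059684011992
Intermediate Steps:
Y = 336828 (Y = -4433299 + 4770127 = 336828)
7504712/(1/(-4475519 + Y)) = 7504712/(1/(-4475519 + 336828)) = 7504712/(1/(-4138691)) = 7504712/(-1/4138691) = 7504712*(-4138691) = -31059684011992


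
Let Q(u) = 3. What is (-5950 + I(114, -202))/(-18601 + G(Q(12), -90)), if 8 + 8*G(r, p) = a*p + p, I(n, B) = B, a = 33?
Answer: 12304/37969 ≈ 0.32405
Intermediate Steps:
G(r, p) = -1 + 17*p/4 (G(r, p) = -1 + (33*p + p)/8 = -1 + (34*p)/8 = -1 + 17*p/4)
(-5950 + I(114, -202))/(-18601 + G(Q(12), -90)) = (-5950 - 202)/(-18601 + (-1 + (17/4)*(-90))) = -6152/(-18601 + (-1 - 765/2)) = -6152/(-18601 - 767/2) = -6152/(-37969/2) = -6152*(-2/37969) = 12304/37969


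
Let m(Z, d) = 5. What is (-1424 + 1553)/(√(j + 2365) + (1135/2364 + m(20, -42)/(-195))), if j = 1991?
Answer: 3964428/2042279 ≈ 1.9412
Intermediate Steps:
(-1424 + 1553)/(√(j + 2365) + (1135/2364 + m(20, -42)/(-195))) = (-1424 + 1553)/(√(1991 + 2365) + (1135/2364 + 5/(-195))) = 129/(√4356 + (1135*(1/2364) + 5*(-1/195))) = 129/(66 + (1135/2364 - 1/39)) = 129/(66 + 13967/30732) = 129/(2042279/30732) = 129*(30732/2042279) = 3964428/2042279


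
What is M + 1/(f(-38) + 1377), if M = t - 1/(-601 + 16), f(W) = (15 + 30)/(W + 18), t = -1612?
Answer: -44321873/27495 ≈ -1612.0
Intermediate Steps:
f(W) = 45/(18 + W)
M = -943019/585 (M = -1612 - 1/(-601 + 16) = -1612 - 1/(-585) = -1612 - 1*(-1/585) = -1612 + 1/585 = -943019/585 ≈ -1612.0)
M + 1/(f(-38) + 1377) = -943019/585 + 1/(45/(18 - 38) + 1377) = -943019/585 + 1/(45/(-20) + 1377) = -943019/585 + 1/(45*(-1/20) + 1377) = -943019/585 + 1/(-9/4 + 1377) = -943019/585 + 1/(5499/4) = -943019/585 + 4/5499 = -44321873/27495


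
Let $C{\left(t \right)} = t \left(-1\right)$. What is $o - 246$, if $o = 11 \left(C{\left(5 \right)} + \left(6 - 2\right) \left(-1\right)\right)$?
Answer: $-345$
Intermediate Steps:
$C{\left(t \right)} = - t$
$o = -99$ ($o = 11 \left(\left(-1\right) 5 + \left(6 - 2\right) \left(-1\right)\right) = 11 \left(-5 + 4 \left(-1\right)\right) = 11 \left(-5 - 4\right) = 11 \left(-9\right) = -99$)
$o - 246 = -99 - 246 = -345$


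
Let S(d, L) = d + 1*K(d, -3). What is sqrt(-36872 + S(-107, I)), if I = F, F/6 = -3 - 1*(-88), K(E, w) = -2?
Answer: 3*I*sqrt(4109) ≈ 192.3*I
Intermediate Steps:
F = 510 (F = 6*(-3 - 1*(-88)) = 6*(-3 + 88) = 6*85 = 510)
I = 510
S(d, L) = -2 + d (S(d, L) = d + 1*(-2) = d - 2 = -2 + d)
sqrt(-36872 + S(-107, I)) = sqrt(-36872 + (-2 - 107)) = sqrt(-36872 - 109) = sqrt(-36981) = 3*I*sqrt(4109)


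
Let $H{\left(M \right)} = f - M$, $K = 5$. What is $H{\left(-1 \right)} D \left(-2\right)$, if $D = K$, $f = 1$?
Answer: $-20$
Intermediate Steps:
$D = 5$
$H{\left(M \right)} = 1 - M$
$H{\left(-1 \right)} D \left(-2\right) = \left(1 - -1\right) 5 \left(-2\right) = \left(1 + 1\right) 5 \left(-2\right) = 2 \cdot 5 \left(-2\right) = 10 \left(-2\right) = -20$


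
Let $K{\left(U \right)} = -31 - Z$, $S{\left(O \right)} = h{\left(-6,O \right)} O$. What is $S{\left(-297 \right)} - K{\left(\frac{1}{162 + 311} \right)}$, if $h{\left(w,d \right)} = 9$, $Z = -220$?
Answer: $-2862$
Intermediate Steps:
$S{\left(O \right)} = 9 O$
$K{\left(U \right)} = 189$ ($K{\left(U \right)} = -31 - -220 = -31 + 220 = 189$)
$S{\left(-297 \right)} - K{\left(\frac{1}{162 + 311} \right)} = 9 \left(-297\right) - 189 = -2673 - 189 = -2862$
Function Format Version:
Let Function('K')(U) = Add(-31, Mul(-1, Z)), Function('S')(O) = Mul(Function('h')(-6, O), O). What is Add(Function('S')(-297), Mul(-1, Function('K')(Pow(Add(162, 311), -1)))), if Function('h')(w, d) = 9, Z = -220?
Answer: -2862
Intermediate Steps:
Function('S')(O) = Mul(9, O)
Function('K')(U) = 189 (Function('K')(U) = Add(-31, Mul(-1, -220)) = Add(-31, 220) = 189)
Add(Function('S')(-297), Mul(-1, Function('K')(Pow(Add(162, 311), -1)))) = Add(Mul(9, -297), Mul(-1, 189)) = Add(-2673, -189) = -2862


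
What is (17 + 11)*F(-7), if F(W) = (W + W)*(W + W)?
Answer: 5488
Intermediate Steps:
F(W) = 4*W**2 (F(W) = (2*W)*(2*W) = 4*W**2)
(17 + 11)*F(-7) = (17 + 11)*(4*(-7)**2) = 28*(4*49) = 28*196 = 5488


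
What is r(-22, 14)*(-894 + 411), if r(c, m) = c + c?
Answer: 21252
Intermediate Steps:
r(c, m) = 2*c
r(-22, 14)*(-894 + 411) = (2*(-22))*(-894 + 411) = -44*(-483) = 21252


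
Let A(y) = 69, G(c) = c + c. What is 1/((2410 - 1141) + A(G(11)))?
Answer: 1/1338 ≈ 0.00074738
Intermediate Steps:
G(c) = 2*c
1/((2410 - 1141) + A(G(11))) = 1/((2410 - 1141) + 69) = 1/(1269 + 69) = 1/1338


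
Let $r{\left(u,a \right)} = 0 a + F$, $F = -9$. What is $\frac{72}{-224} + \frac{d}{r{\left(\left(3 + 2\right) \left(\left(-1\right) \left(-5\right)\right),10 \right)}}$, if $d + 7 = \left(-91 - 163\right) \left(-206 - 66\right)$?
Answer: $- \frac{644783}{84} \approx -7676.0$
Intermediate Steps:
$r{\left(u,a \right)} = -9$ ($r{\left(u,a \right)} = 0 a - 9 = 0 - 9 = -9$)
$d = 69081$ ($d = -7 + \left(-91 - 163\right) \left(-206 - 66\right) = -7 - -69088 = -7 + 69088 = 69081$)
$\frac{72}{-224} + \frac{d}{r{\left(\left(3 + 2\right) \left(\left(-1\right) \left(-5\right)\right),10 \right)}} = \frac{72}{-224} + \frac{69081}{-9} = 72 \left(- \frac{1}{224}\right) + 69081 \left(- \frac{1}{9}\right) = - \frac{9}{28} - \frac{23027}{3} = - \frac{644783}{84}$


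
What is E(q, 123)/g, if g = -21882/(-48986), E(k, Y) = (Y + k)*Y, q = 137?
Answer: 37299340/521 ≈ 71592.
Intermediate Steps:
E(k, Y) = Y*(Y + k)
g = 1563/3499 (g = -21882*(-1/48986) = 1563/3499 ≈ 0.44670)
E(q, 123)/g = (123*(123 + 137))/(1563/3499) = (123*260)*(3499/1563) = 31980*(3499/1563) = 37299340/521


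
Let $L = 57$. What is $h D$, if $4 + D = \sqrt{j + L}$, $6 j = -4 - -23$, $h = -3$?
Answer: $12 - \frac{19 \sqrt{6}}{2} \approx -11.27$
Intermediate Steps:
$j = \frac{19}{6}$ ($j = \frac{-4 - -23}{6} = \frac{-4 + 23}{6} = \frac{1}{6} \cdot 19 = \frac{19}{6} \approx 3.1667$)
$D = -4 + \frac{19 \sqrt{6}}{6}$ ($D = -4 + \sqrt{\frac{19}{6} + 57} = -4 + \sqrt{\frac{361}{6}} = -4 + \frac{19 \sqrt{6}}{6} \approx 3.7567$)
$h D = - 3 \left(-4 + \frac{19 \sqrt{6}}{6}\right) = 12 - \frac{19 \sqrt{6}}{2}$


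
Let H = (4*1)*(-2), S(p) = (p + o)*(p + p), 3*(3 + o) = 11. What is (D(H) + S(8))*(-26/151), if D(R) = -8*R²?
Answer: 29120/453 ≈ 64.283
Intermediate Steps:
o = ⅔ (o = -3 + (⅓)*11 = -3 + 11/3 = ⅔ ≈ 0.66667)
S(p) = 2*p*(⅔ + p) (S(p) = (p + ⅔)*(p + p) = (⅔ + p)*(2*p) = 2*p*(⅔ + p))
H = -8 (H = 4*(-2) = -8)
(D(H) + S(8))*(-26/151) = (-8*(-8)² + (⅔)*8*(2 + 3*8))*(-26/151) = (-8*64 + (⅔)*8*(2 + 24))*(-26*1/151) = (-512 + (⅔)*8*26)*(-26/151) = (-512 + 416/3)*(-26/151) = -1120/3*(-26/151) = 29120/453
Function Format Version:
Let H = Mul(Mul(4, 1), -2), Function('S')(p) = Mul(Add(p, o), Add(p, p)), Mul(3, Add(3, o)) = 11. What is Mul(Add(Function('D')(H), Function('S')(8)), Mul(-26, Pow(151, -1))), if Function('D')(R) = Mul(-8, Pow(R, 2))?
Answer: Rational(29120, 453) ≈ 64.283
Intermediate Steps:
o = Rational(2, 3) (o = Add(-3, Mul(Rational(1, 3), 11)) = Add(-3, Rational(11, 3)) = Rational(2, 3) ≈ 0.66667)
Function('S')(p) = Mul(2, p, Add(Rational(2, 3), p)) (Function('S')(p) = Mul(Add(p, Rational(2, 3)), Add(p, p)) = Mul(Add(Rational(2, 3), p), Mul(2, p)) = Mul(2, p, Add(Rational(2, 3), p)))
H = -8 (H = Mul(4, -2) = -8)
Mul(Add(Function('D')(H), Function('S')(8)), Mul(-26, Pow(151, -1))) = Mul(Add(Mul(-8, Pow(-8, 2)), Mul(Rational(2, 3), 8, Add(2, Mul(3, 8)))), Mul(-26, Pow(151, -1))) = Mul(Add(Mul(-8, 64), Mul(Rational(2, 3), 8, Add(2, 24))), Mul(-26, Rational(1, 151))) = Mul(Add(-512, Mul(Rational(2, 3), 8, 26)), Rational(-26, 151)) = Mul(Add(-512, Rational(416, 3)), Rational(-26, 151)) = Mul(Rational(-1120, 3), Rational(-26, 151)) = Rational(29120, 453)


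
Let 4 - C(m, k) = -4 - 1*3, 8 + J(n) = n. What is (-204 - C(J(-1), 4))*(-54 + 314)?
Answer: -55900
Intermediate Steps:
J(n) = -8 + n
C(m, k) = 11 (C(m, k) = 4 - (-4 - 1*3) = 4 - (-4 - 3) = 4 - 1*(-7) = 4 + 7 = 11)
(-204 - C(J(-1), 4))*(-54 + 314) = (-204 - 1*11)*(-54 + 314) = (-204 - 11)*260 = -215*260 = -55900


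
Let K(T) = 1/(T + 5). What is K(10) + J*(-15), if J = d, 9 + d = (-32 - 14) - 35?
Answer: 20251/15 ≈ 1350.1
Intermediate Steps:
K(T) = 1/(5 + T)
d = -90 (d = -9 + ((-32 - 14) - 35) = -9 + (-46 - 35) = -9 - 81 = -90)
J = -90
K(10) + J*(-15) = 1/(5 + 10) - 90*(-15) = 1/15 + 1350 = 20251/15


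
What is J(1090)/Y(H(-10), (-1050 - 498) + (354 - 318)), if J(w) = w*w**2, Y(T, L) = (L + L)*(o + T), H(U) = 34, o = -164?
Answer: 32375725/9828 ≈ 3294.2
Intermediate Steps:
Y(T, L) = 2*L*(-164 + T) (Y(T, L) = (L + L)*(-164 + T) = (2*L)*(-164 + T) = 2*L*(-164 + T))
J(w) = w**3
J(1090)/Y(H(-10), (-1050 - 498) + (354 - 318)) = 1090**3/((2*((-1050 - 498) + (354 - 318))*(-164 + 34))) = 1295029000/((2*(-1548 + 36)*(-130))) = 1295029000/((2*(-1512)*(-130))) = 1295029000/393120 = 1295029000*(1/393120) = 32375725/9828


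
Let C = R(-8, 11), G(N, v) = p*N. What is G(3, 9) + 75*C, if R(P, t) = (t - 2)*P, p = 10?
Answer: -5370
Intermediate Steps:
R(P, t) = P*(-2 + t) (R(P, t) = (-2 + t)*P = P*(-2 + t))
G(N, v) = 10*N
C = -72 (C = -8*(-2 + 11) = -8*9 = -72)
G(3, 9) + 75*C = 10*3 + 75*(-72) = 30 - 5400 = -5370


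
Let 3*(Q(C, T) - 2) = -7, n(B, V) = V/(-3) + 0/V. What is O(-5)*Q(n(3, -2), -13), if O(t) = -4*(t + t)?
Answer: -40/3 ≈ -13.333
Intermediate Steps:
n(B, V) = -V/3 (n(B, V) = V*(-⅓) + 0 = -V/3 + 0 = -V/3)
Q(C, T) = -⅓ (Q(C, T) = 2 + (⅓)*(-7) = 2 - 7/3 = -⅓)
O(t) = -8*t
O(-5)*Q(n(3, -2), -13) = -8*(-5)*(-⅓) = 40*(-⅓) = -40/3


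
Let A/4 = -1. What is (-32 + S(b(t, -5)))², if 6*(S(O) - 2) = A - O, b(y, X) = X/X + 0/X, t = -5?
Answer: 34225/36 ≈ 950.69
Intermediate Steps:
A = -4 (A = 4*(-1) = -4)
b(y, X) = 1 (b(y, X) = 1 + 0 = 1)
S(O) = 4/3 - O/6 (S(O) = 2 + (-4 - O)/6 = 2 + (-⅔ - O/6) = 4/3 - O/6)
(-32 + S(b(t, -5)))² = (-32 + (4/3 - ⅙*1))² = (-32 + (4/3 - ⅙))² = (-32 + 7/6)² = (-185/6)² = 34225/36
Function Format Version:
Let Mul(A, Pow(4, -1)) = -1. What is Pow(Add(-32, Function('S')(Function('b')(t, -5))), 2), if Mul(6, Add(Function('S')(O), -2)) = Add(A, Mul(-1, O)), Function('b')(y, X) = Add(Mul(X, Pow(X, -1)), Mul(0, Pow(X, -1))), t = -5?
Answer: Rational(34225, 36) ≈ 950.69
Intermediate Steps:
A = -4 (A = Mul(4, -1) = -4)
Function('b')(y, X) = 1 (Function('b')(y, X) = Add(1, 0) = 1)
Function('S')(O) = Add(Rational(4, 3), Mul(Rational(-1, 6), O)) (Function('S')(O) = Add(2, Mul(Rational(1, 6), Add(-4, Mul(-1, O)))) = Add(2, Add(Rational(-2, 3), Mul(Rational(-1, 6), O))) = Add(Rational(4, 3), Mul(Rational(-1, 6), O)))
Pow(Add(-32, Function('S')(Function('b')(t, -5))), 2) = Pow(Add(-32, Add(Rational(4, 3), Mul(Rational(-1, 6), 1))), 2) = Pow(Add(-32, Add(Rational(4, 3), Rational(-1, 6))), 2) = Pow(Add(-32, Rational(7, 6)), 2) = Pow(Rational(-185, 6), 2) = Rational(34225, 36)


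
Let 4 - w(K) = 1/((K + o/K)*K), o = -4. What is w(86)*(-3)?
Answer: -29567/2464 ≈ -12.000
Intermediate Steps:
w(K) = 4 - 1/(K*(K - 4/K)) (w(K) = 4 - 1/((K - 4/K)*K) = 4 - 1/(K*(K - 4/K)))
w(86)*(-3) = ((-17 + 4*86²)/(-4 + 86²))*(-3) = ((-17 + 4*7396)/(-4 + 7396))*(-3) = ((-17 + 29584)/7392)*(-3) = ((1/7392)*29567)*(-3) = (29567/7392)*(-3) = -29567/2464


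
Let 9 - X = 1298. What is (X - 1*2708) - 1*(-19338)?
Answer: 15341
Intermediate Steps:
X = -1289 (X = 9 - 1*1298 = 9 - 1298 = -1289)
(X - 1*2708) - 1*(-19338) = (-1289 - 1*2708) - 1*(-19338) = (-1289 - 2708) + 19338 = -3997 + 19338 = 15341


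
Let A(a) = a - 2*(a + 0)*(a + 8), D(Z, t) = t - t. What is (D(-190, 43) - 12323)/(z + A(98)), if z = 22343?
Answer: -12323/1665 ≈ -7.4012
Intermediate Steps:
D(Z, t) = 0
A(a) = a - 2*a*(8 + a)
(D(-190, 43) - 12323)/(z + A(98)) = (0 - 12323)/(22343 - 1*98*(15 + 2*98)) = -12323/(22343 - 1*98*(15 + 196)) = -12323/(22343 - 1*98*211) = -12323/(22343 - 20678) = -12323/1665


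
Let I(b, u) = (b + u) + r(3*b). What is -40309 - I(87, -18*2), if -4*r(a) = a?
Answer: -161179/4 ≈ -40295.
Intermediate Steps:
r(a) = -a/4
I(b, u) = u + b/4 (I(b, u) = (b + u) - 3*b/4 = u + b/4)
-40309 - I(87, -18*2) = -40309 - (-18*2 + (¼)*87) = -40309 - (-36 + 87/4) = -40309 - 1*(-57/4) = -40309 + 57/4 = -161179/4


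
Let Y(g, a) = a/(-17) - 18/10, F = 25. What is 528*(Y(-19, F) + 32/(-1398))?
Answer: -34440032/19805 ≈ -1739.0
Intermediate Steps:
Y(g, a) = -9/5 - a/17 (Y(g, a) = a*(-1/17) - 18*1/10 = -a/17 - 9/5 = -9/5 - a/17)
528*(Y(-19, F) + 32/(-1398)) = 528*((-9/5 - 1/17*25) + 32/(-1398)) = 528*((-9/5 - 25/17) + 32*(-1/1398)) = 528*(-278/85 - 16/699) = 528*(-195682/59415) = -34440032/19805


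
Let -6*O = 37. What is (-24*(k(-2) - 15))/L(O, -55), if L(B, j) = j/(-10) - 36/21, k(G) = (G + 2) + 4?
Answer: 3696/53 ≈ 69.736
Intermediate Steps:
O = -37/6 (O = -⅙*37 = -37/6 ≈ -6.1667)
k(G) = 6 + G (k(G) = (2 + G) + 4 = 6 + G)
L(B, j) = -12/7 - j/10 (L(B, j) = j*(-⅒) - 36*1/21 = -j/10 - 12/7 = -12/7 - j/10)
(-24*(k(-2) - 15))/L(O, -55) = (-24*((6 - 2) - 15))/(-12/7 - ⅒*(-55)) = (-24*(4 - 15))/(-12/7 + 11/2) = (-24*(-11))/(53/14) = 264*(14/53) = 3696/53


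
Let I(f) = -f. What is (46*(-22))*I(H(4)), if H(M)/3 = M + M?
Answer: 24288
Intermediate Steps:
H(M) = 6*M (H(M) = 3*(M + M) = 3*(2*M) = 6*M)
(46*(-22))*I(H(4)) = (46*(-22))*(-6*4) = -(-1012)*24 = -1012*(-24) = 24288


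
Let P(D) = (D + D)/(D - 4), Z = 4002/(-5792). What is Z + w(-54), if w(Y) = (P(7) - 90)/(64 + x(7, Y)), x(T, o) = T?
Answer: -1167589/616848 ≈ -1.8928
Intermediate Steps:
Z = -2001/2896 (Z = 4002*(-1/5792) = -2001/2896 ≈ -0.69095)
P(D) = 2*D/(-4 + D) (P(D) = (2*D)/(-4 + D) = 2*D/(-4 + D))
w(Y) = -256/213 (w(Y) = (2*7/(-4 + 7) - 90)/(64 + 7) = (2*7/3 - 90)/71 = (2*7*(⅓) - 90)*(1/71) = (14/3 - 90)*(1/71) = -256/3*1/71 = -256/213)
Z + w(-54) = -2001/2896 - 256/213 = -1167589/616848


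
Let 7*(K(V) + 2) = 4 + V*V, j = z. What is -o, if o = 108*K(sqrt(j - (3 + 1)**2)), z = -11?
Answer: 3996/7 ≈ 570.86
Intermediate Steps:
j = -11
K(V) = -10/7 + V**2/7 (K(V) = -2 + (4 + V*V)/7 = -2 + (4 + V**2)/7 = -2 + (4/7 + V**2/7) = -10/7 + V**2/7)
o = -3996/7 (o = 108*(-10/7 + (sqrt(-11 - (3 + 1)**2))**2/7) = 108*(-10/7 + (sqrt(-11 - 1*4**2))**2/7) = 108*(-10/7 + (sqrt(-11 - 1*16))**2/7) = 108*(-10/7 + (sqrt(-11 - 16))**2/7) = 108*(-10/7 + (sqrt(-27))**2/7) = 108*(-10/7 + (3*I*sqrt(3))**2/7) = 108*(-10/7 + (1/7)*(-27)) = 108*(-10/7 - 27/7) = 108*(-37/7) = -3996/7 ≈ -570.86)
-o = -1*(-3996/7) = 3996/7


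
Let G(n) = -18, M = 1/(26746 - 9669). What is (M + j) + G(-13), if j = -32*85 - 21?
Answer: -47115442/17077 ≈ -2759.0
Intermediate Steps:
M = 1/17077 ≈ 5.8558e-5
j = -2741 (j = -2720 - 21 = -2741)
(M + j) + G(-13) = (1/17077 - 2741) - 18 = -46808056/17077 - 18 = -47115442/17077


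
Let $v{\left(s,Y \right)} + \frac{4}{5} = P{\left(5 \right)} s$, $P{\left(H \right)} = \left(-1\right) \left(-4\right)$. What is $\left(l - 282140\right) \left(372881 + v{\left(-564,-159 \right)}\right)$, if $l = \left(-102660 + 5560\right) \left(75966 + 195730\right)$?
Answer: $-9777794205566508$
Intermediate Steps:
$P{\left(H \right)} = 4$
$l = -26381681600$ ($l = \left(-97100\right) 271696 = -26381681600$)
$v{\left(s,Y \right)} = - \frac{4}{5} + 4 s$
$\left(l - 282140\right) \left(372881 + v{\left(-564,-159 \right)}\right) = \left(-26381681600 - 282140\right) \left(372881 + \left(- \frac{4}{5} + 4 \left(-564\right)\right)\right) = - 26381963740 \left(372881 - \frac{11284}{5}\right) = \left(-26381963740\right) \frac{1853121}{5} = -9777794205566508$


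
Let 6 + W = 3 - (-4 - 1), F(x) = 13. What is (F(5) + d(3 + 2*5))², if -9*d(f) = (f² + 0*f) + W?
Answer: 36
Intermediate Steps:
W = 2 (W = -6 + (3 - (-4 - 1)) = -6 + (3 - 1*(-5)) = -6 + (3 + 5) = -6 + 8 = 2)
d(f) = -2/9 - f²/9 (d(f) = -((f² + 0*f) + 2)/9 = -((f² + 0) + 2)/9 = -(f² + 2)/9 = -(2 + f²)/9 = -2/9 - f²/9)
(F(5) + d(3 + 2*5))² = (13 + (-2/9 - (3 + 2*5)²/9))² = (13 + (-2/9 - (3 + 10)²/9))² = (13 + (-2/9 - ⅑*13²))² = (13 + (-2/9 - ⅑*169))² = (13 + (-2/9 - 169/9))² = (13 - 19)² = (-6)² = 36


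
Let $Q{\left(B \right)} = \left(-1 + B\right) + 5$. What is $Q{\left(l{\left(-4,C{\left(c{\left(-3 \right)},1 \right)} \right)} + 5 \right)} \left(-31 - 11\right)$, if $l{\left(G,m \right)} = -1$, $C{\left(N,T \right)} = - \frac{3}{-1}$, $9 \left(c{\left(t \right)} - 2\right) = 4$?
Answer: $-336$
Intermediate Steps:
$c{\left(t \right)} = \frac{22}{9}$ ($c{\left(t \right)} = 2 + \frac{1}{9} \cdot 4 = 2 + \frac{4}{9} = \frac{22}{9}$)
$C{\left(N,T \right)} = 3$ ($C{\left(N,T \right)} = \left(-3\right) \left(-1\right) = 3$)
$Q{\left(B \right)} = 4 + B$
$Q{\left(l{\left(-4,C{\left(c{\left(-3 \right)},1 \right)} \right)} + 5 \right)} \left(-31 - 11\right) = \left(4 + \left(-1 + 5\right)\right) \left(-31 - 11\right) = \left(4 + 4\right) \left(-42\right) = 8 \left(-42\right) = -336$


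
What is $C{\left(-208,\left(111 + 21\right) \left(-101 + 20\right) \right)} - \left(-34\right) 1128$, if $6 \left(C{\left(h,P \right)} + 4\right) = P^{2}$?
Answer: $19091492$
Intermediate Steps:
$C{\left(h,P \right)} = -4 + \frac{P^{2}}{6}$
$C{\left(-208,\left(111 + 21\right) \left(-101 + 20\right) \right)} - \left(-34\right) 1128 = \left(-4 + \frac{\left(\left(111 + 21\right) \left(-101 + 20\right)\right)^{2}}{6}\right) - \left(-34\right) 1128 = \left(-4 + \frac{\left(132 \left(-81\right)\right)^{2}}{6}\right) - -38352 = \left(-4 + \frac{\left(-10692\right)^{2}}{6}\right) + 38352 = \left(-4 + \frac{1}{6} \cdot 114318864\right) + 38352 = \left(-4 + 19053144\right) + 38352 = 19053140 + 38352 = 19091492$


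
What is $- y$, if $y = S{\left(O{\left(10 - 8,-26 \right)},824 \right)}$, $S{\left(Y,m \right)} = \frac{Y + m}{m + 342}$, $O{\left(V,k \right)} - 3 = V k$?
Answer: $- \frac{775}{1166} \approx -0.66467$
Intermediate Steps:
$O{\left(V,k \right)} = 3 + V k$
$S{\left(Y,m \right)} = \frac{Y + m}{342 + m}$
$y = \frac{775}{1166}$ ($y = \frac{\left(3 + \left(10 - 8\right) \left(-26\right)\right) + 824}{342 + 824} = \frac{\left(3 + \left(10 - 8\right) \left(-26\right)\right) + 824}{1166} = \frac{\left(3 + 2 \left(-26\right)\right) + 824}{1166} = \frac{\left(3 - 52\right) + 824}{1166} = \frac{-49 + 824}{1166} = \frac{1}{1166} \cdot 775 = \frac{775}{1166} \approx 0.66467$)
$- y = \left(-1\right) \frac{775}{1166} = - \frac{775}{1166}$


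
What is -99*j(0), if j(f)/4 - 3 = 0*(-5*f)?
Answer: -1188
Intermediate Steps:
j(f) = 12 (j(f) = 12 + 4*(0*(-5*f)) = 12 + 4*0 = 12 + 0 = 12)
-99*j(0) = -99*12 = -1188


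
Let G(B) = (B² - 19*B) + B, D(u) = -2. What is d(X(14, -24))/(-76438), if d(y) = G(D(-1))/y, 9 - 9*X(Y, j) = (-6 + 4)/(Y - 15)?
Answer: -180/267533 ≈ -0.00067281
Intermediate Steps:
G(B) = B² - 18*B
X(Y, j) = 1 + 2/(9*(-15 + Y)) (X(Y, j) = 1 - (-6 + 4)/(9*(Y - 15)) = 1 - (-2)/(9*(-15 + Y)) = 1 + 2/(9*(-15 + Y)))
d(y) = 40/y (d(y) = (-2*(-18 - 2))/y = (-2*(-20))/y = 40/y)
d(X(14, -24))/(-76438) = (40/(((-133/9 + 14)/(-15 + 14))))/(-76438) = (40/((-7/9/(-1))))*(-1/76438) = (40/((-1*(-7/9))))*(-1/76438) = (40/(7/9))*(-1/76438) = (40*(9/7))*(-1/76438) = (360/7)*(-1/76438) = -180/267533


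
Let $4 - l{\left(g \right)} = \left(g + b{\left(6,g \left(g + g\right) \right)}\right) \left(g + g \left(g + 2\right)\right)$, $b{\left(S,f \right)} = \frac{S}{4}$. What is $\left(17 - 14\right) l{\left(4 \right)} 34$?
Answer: $-15300$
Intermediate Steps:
$b{\left(S,f \right)} = \frac{S}{4}$ ($b{\left(S,f \right)} = S \frac{1}{4} = \frac{S}{4}$)
$l{\left(g \right)} = 4 - \left(\frac{3}{2} + g\right) \left(g + g \left(2 + g\right)\right)$ ($l{\left(g \right)} = 4 - \left(g + \frac{1}{4} \cdot 6\right) \left(g + g \left(g + 2\right)\right) = 4 - \left(g + \frac{3}{2}\right) \left(g + g \left(2 + g\right)\right) = 4 - \left(\frac{3}{2} + g\right) \left(g + g \left(2 + g\right)\right)$)
$\left(17 - 14\right) l{\left(4 \right)} 34 = \left(17 - 14\right) \left(4 - 4^{3} - 18 - \frac{9 \cdot 4^{2}}{2}\right) 34 = 3 \left(4 - 64 - 18 - 72\right) 34 = 3 \left(-150\right) 34 = \left(-450\right) 34 = -15300$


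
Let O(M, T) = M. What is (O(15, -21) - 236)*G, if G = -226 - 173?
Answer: 88179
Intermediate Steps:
G = -399
(O(15, -21) - 236)*G = (15 - 236)*(-399) = -221*(-399) = 88179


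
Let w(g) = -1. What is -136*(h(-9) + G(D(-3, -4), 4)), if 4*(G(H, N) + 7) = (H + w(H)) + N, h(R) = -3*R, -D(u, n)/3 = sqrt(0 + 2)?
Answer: -2822 + 102*sqrt(2) ≈ -2677.8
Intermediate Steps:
D(u, n) = -3*sqrt(2) (D(u, n) = -3*sqrt(0 + 2) = -3*sqrt(2))
G(H, N) = -29/4 + H/4 + N/4 (G(H, N) = -7 + ((H - 1) + N)/4 = -7 + ((-1 + H) + N)/4 = -7 + (-1 + H + N)/4 = -7 + (-1/4 + H/4 + N/4) = -29/4 + H/4 + N/4)
-136*(h(-9) + G(D(-3, -4), 4)) = -136*(-3*(-9) + (-29/4 + (-3*sqrt(2))/4 + (1/4)*4)) = -136*(27 + (-29/4 - 3*sqrt(2)/4 + 1)) = -136*(27 + (-25/4 - 3*sqrt(2)/4)) = -136*(83/4 - 3*sqrt(2)/4) = -2822 + 102*sqrt(2)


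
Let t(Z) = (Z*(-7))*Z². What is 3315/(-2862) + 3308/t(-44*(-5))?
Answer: -10295679479/8888418000 ≈ -1.1583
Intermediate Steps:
t(Z) = -7*Z³ (t(Z) = (-7*Z)*Z² = -7*Z³)
3315/(-2862) + 3308/t(-44*(-5)) = 3315/(-2862) + 3308/((-7*(-44*(-5))³)) = 3315*(-1/2862) + 3308/((-7*220³)) = -1105/954 + 3308/((-7*10648000)) = -1105/954 + 3308/(-74536000) = -1105/954 + 3308*(-1/74536000) = -1105/954 - 827/18634000 = -10295679479/8888418000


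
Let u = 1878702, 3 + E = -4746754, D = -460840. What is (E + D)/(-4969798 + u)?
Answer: 5207597/3091096 ≈ 1.6847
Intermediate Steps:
E = -4746757 (E = -3 - 4746754 = -4746757)
(E + D)/(-4969798 + u) = (-4746757 - 460840)/(-4969798 + 1878702) = -5207597/(-3091096) = -5207597*(-1/3091096) = 5207597/3091096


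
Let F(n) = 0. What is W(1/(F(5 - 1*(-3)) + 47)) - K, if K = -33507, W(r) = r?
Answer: 1574830/47 ≈ 33507.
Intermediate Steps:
W(1/(F(5 - 1*(-3)) + 47)) - K = 1/(0 + 47) - 1*(-33507) = 1/47 + 33507 = 1574830/47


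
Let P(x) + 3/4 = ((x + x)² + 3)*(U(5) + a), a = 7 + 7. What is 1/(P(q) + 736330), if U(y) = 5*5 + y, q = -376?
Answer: 4/102474549 ≈ 3.9034e-8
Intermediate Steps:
a = 14
U(y) = 25 + y
P(x) = 525/4 + 176*x² (P(x) = -¾ + ((x + x)² + 3)*((25 + 5) + 14) = -¾ + ((2*x)² + 3)*(30 + 14) = -¾ + (4*x² + 3)*44 = -¾ + (3 + 4*x²)*44 = -¾ + (132 + 176*x²) = 525/4 + 176*x²)
1/(P(q) + 736330) = 1/((525/4 + 176*(-376)²) + 736330) = 1/((525/4 + 176*141376) + 736330) = 1/((525/4 + 24882176) + 736330) = 1/(99529229/4 + 736330) = 1/(102474549/4) = 4/102474549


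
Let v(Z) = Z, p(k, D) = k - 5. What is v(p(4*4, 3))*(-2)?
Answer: -22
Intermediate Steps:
p(k, D) = -5 + k
v(p(4*4, 3))*(-2) = (-5 + 4*4)*(-2) = (-5 + 16)*(-2) = 11*(-2) = -22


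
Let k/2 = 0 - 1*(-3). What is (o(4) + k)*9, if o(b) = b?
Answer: 90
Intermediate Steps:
k = 6 (k = 2*(0 - 1*(-3)) = 2*(0 + 3) = 2*3 = 6)
(o(4) + k)*9 = (4 + 6)*9 = 10*9 = 90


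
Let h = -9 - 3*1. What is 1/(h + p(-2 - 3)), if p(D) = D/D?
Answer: -1/11 ≈ -0.090909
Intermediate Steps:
p(D) = 1
h = -12 (h = -9 - 3 = -12)
1/(h + p(-2 - 3)) = 1/(-12 + 1) = 1/(-11) = -1/11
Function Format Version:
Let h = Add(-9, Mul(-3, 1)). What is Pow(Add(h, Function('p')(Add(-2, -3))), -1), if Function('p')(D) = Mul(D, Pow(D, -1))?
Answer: Rational(-1, 11) ≈ -0.090909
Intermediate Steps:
Function('p')(D) = 1
h = -12 (h = Add(-9, -3) = -12)
Pow(Add(h, Function('p')(Add(-2, -3))), -1) = Pow(Add(-12, 1), -1) = Pow(-11, -1) = Rational(-1, 11)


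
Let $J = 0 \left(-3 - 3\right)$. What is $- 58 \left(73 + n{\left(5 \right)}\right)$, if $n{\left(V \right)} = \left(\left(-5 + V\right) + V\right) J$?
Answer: $-4234$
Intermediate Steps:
$J = 0$ ($J = 0 \left(-6\right) = 0$)
$n{\left(V \right)} = 0$ ($n{\left(V \right)} = \left(\left(-5 + V\right) + V\right) 0 = \left(-5 + 2 V\right) 0 = 0$)
$- 58 \left(73 + n{\left(5 \right)}\right) = - 58 \left(73 + 0\right) = \left(-58\right) 73 = -4234$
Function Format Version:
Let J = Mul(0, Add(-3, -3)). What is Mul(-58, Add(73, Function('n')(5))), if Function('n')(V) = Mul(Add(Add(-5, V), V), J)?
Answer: -4234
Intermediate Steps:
J = 0 (J = Mul(0, -6) = 0)
Function('n')(V) = 0 (Function('n')(V) = Mul(Add(Add(-5, V), V), 0) = Mul(Add(-5, Mul(2, V)), 0) = 0)
Mul(-58, Add(73, Function('n')(5))) = Mul(-58, Add(73, 0)) = Mul(-58, 73) = -4234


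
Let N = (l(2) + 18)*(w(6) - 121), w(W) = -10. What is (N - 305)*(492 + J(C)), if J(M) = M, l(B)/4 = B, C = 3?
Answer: -1836945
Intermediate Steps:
l(B) = 4*B
N = -3406 (N = (4*2 + 18)*(-10 - 121) = (8 + 18)*(-131) = 26*(-131) = -3406)
(N - 305)*(492 + J(C)) = (-3406 - 305)*(492 + 3) = -3711*495 = -1836945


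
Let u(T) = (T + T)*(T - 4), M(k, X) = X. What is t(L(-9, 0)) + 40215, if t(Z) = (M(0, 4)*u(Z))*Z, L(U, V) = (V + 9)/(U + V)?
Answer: 40175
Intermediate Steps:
L(U, V) = (9 + V)/(U + V)
u(T) = 2*T*(-4 + T) (u(T) = (2*T)*(-4 + T) = 2*T*(-4 + T))
t(Z) = 8*Z²*(-4 + Z) (t(Z) = (4*(2*Z*(-4 + Z)))*Z = (8*Z*(-4 + Z))*Z = 8*Z²*(-4 + Z))
t(L(-9, 0)) + 40215 = 8*((9 + 0)/(-9 + 0))²*(-4 + (9 + 0)/(-9 + 0)) + 40215 = 8*(9/(-9))²*(-4 + 9/(-9)) + 40215 = 8*(-⅑*9)²*(-4 - ⅑*9) + 40215 = 8*(-1)²*(-4 - 1) + 40215 = 8*1*(-5) + 40215 = -40 + 40215 = 40175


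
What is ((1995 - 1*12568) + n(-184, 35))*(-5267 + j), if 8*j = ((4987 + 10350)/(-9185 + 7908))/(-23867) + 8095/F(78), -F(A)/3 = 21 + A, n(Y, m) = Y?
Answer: 513192731057542801/9052013223 ≈ 5.6694e+7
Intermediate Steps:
F(A) = -63 - 3*A (F(A) = -3*(21 + A) = -63 - 3*A)
j = -30839517752/9052013223 (j = (((4987 + 10350)/(-9185 + 7908))/(-23867) + 8095/(-63 - 3*78))/8 = ((15337/(-1277))*(-1/23867) + 8095/(-63 - 234))/8 = ((15337*(-1/1277))*(-1/23867) + 8095/(-297))/8 = (-15337/1277*(-1/23867) + 8095*(-1/297))/8 = (15337/30478159 - 8095/297)/8 = (1/8)*(-246716142016/9052013223) = -30839517752/9052013223 ≈ -3.4069)
((1995 - 1*12568) + n(-184, 35))*(-5267 + j) = ((1995 - 1*12568) - 184)*(-5267 - 30839517752/9052013223) = ((1995 - 12568) - 184)*(-47707793163293/9052013223) = (-10573 - 184)*(-47707793163293/9052013223) = -10757*(-47707793163293/9052013223) = 513192731057542801/9052013223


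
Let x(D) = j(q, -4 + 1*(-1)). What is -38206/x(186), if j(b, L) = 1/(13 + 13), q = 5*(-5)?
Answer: -993356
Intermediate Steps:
q = -25
j(b, L) = 1/26
x(D) = 1/26
-38206/x(186) = -38206/1/26 = -38206*26 = -993356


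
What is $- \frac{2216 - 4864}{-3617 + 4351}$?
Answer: $\frac{1324}{367} \approx 3.6076$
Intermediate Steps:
$- \frac{2216 - 4864}{-3617 + 4351} = - \frac{-2648}{734} = \left(-1\right) \left(- \frac{1324}{367}\right) = \frac{1324}{367}$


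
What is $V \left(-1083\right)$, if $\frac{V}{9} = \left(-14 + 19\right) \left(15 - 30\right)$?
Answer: $731025$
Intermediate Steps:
$V = -675$ ($V = 9 \left(-14 + 19\right) \left(15 - 30\right) = 9 \cdot 5 \left(-15\right) = 9 \left(-75\right) = -675$)
$V \left(-1083\right) = \left(-675\right) \left(-1083\right) = 731025$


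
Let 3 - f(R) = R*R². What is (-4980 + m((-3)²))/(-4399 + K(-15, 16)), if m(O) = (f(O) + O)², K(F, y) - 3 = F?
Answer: -509109/4411 ≈ -115.42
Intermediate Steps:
K(F, y) = 3 + F
f(R) = 3 - R³ (f(R) = 3 - R*R² = 3 - R³)
m(O) = (3 + O - O³)² (m(O) = ((3 - O³) + O)² = (3 + O - O³)²)
(-4980 + m((-3)²))/(-4399 + K(-15, 16)) = (-4980 + (3 + (-3)² - ((-3)²)³)²)/(-4399 + (3 - 15)) = (-4980 + (3 + 9 - 1*9³)²)/(-4399 - 12) = (-4980 + (3 + 9 - 1*729)²)/(-4411) = (-4980 + (3 + 9 - 729)²)*(-1/4411) = (-4980 + (-717)²)*(-1/4411) = (-4980 + 514089)*(-1/4411) = 509109*(-1/4411) = -509109/4411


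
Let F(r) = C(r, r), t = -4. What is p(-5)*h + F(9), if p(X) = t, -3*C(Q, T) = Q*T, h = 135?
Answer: -567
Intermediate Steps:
C(Q, T) = -Q*T/3
F(r) = -r**2/3 (F(r) = -r*r/3 = -r**2/3)
p(X) = -4
p(-5)*h + F(9) = -4*135 - 1/3*9**2 = -540 - 1/3*81 = -540 - 27 = -567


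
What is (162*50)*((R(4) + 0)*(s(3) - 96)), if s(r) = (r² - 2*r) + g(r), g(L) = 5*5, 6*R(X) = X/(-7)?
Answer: 367200/7 ≈ 52457.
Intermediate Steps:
R(X) = -X/42 (R(X) = (X/(-7))/6 = (X*(-⅐))/6 = (-X/7)/6 = -X/42)
g(L) = 25
s(r) = 25 + r² - 2*r (s(r) = (r² - 2*r) + 25 = 25 + r² - 2*r)
(162*50)*((R(4) + 0)*(s(3) - 96)) = (162*50)*((-1/42*4 + 0)*((25 + 3² - 2*3) - 96)) = 8100*((-2/21 + 0)*((25 + 9 - 6) - 96)) = 8100*(-2*(28 - 96)/21) = 8100*(-2/21*(-68)) = 8100*(136/21) = 367200/7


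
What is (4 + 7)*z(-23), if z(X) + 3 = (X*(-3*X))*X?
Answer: 401478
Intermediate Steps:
z(X) = -3 - 3*X**3 (z(X) = -3 + (X*(-3*X))*X = -3 + (-3*X**2)*X = -3 - 3*X**3)
(4 + 7)*z(-23) = (4 + 7)*(-3 - 3*(-23)**3) = 11*(-3 - 3*(-12167)) = 11*(-3 + 36501) = 11*36498 = 401478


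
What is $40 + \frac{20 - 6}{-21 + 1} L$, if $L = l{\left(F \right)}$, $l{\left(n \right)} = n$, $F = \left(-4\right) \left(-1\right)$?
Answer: $\frac{186}{5} \approx 37.2$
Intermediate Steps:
$F = 4$
$L = 4$
$40 + \frac{20 - 6}{-21 + 1} L = 40 + \frac{20 - 6}{-21 + 1} \cdot 4 = 40 + \frac{14}{-20} \cdot 4 = 40 + 14 \left(- \frac{1}{20}\right) 4 = 40 - \frac{14}{5} = \frac{186}{5}$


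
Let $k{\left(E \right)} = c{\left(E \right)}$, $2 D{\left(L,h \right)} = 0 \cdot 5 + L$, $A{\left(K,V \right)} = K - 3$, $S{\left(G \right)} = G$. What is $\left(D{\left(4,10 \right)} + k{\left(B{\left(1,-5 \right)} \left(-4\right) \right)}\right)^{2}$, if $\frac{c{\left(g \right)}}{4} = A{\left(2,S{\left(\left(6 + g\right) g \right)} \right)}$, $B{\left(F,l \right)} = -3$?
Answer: $4$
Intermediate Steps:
$A{\left(K,V \right)} = -3 + K$
$c{\left(g \right)} = -4$ ($c{\left(g \right)} = 4 \left(-3 + 2\right) = 4 \left(-1\right) = -4$)
$D{\left(L,h \right)} = \frac{L}{2}$ ($D{\left(L,h \right)} = \frac{0 \cdot 5 + L}{2} = \frac{0 + L}{2} = \frac{L}{2}$)
$k{\left(E \right)} = -4$
$\left(D{\left(4,10 \right)} + k{\left(B{\left(1,-5 \right)} \left(-4\right) \right)}\right)^{2} = \left(\frac{1}{2} \cdot 4 - 4\right)^{2} = \left(2 - 4\right)^{2} = \left(-2\right)^{2} = 4$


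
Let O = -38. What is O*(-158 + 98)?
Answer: 2280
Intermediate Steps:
O*(-158 + 98) = -38*(-158 + 98) = -38*(-60) = 2280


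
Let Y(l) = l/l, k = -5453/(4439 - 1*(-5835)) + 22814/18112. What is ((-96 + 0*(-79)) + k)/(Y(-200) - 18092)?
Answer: 4432077937/841605477152 ≈ 0.0052662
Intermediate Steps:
k = 33906575/46520672 (k = -5453/(4439 + 5835) + 22814*(1/18112) = -5453/10274 + 11407/9056 = 33906575/46520672 ≈ 0.72885)
Y(l) = 1
((-96 + 0*(-79)) + k)/(Y(-200) - 18092) = ((-96 + 0*(-79)) + 33906575/46520672)/(1 - 18092) = ((-96 + 0) + 33906575/46520672)/(-18091) = (-96 + 33906575/46520672)*(-1/18091) = -4432077937/46520672*(-1/18091) = 4432077937/841605477152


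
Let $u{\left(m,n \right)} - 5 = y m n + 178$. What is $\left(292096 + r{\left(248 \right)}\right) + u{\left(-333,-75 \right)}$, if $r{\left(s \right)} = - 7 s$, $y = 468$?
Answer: $11978843$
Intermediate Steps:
$u{\left(m,n \right)} = 183 + 468 m n$ ($u{\left(m,n \right)} = 5 + \left(468 m n + 178\right) = 5 + \left(178 + 468 m n\right) = 183 + 468 m n$)
$\left(292096 + r{\left(248 \right)}\right) + u{\left(-333,-75 \right)} = \left(292096 - 1736\right) + \left(183 + 468 \left(-333\right) \left(-75\right)\right) = \left(292096 - 1736\right) + \left(183 + 11688300\right) = 290360 + 11688483 = 11978843$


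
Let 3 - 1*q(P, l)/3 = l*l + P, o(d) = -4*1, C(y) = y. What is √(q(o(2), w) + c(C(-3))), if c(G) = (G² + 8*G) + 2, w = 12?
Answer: 2*I*√106 ≈ 20.591*I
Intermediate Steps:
o(d) = -4
q(P, l) = 9 - 3*P - 3*l² (q(P, l) = 9 - 3*(l*l + P) = 9 - 3*(l² + P) = 9 - 3*(P + l²) = 9 + (-3*P - 3*l²) = 9 - 3*P - 3*l²)
c(G) = 2 + G² + 8*G
√(q(o(2), w) + c(C(-3))) = √((9 - 3*(-4) - 3*12²) + (2 + (-3)² + 8*(-3))) = √((9 + 12 - 3*144) + (2 + 9 - 24)) = √((9 + 12 - 432) - 13) = √(-411 - 13) = √(-424) = 2*I*√106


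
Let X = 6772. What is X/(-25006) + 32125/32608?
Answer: 291248187/407697824 ≈ 0.71437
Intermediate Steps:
X/(-25006) + 32125/32608 = 6772/(-25006) + 32125/32608 = 6772*(-1/25006) + 32125*(1/32608) = -3386/12503 + 32125/32608 = 291248187/407697824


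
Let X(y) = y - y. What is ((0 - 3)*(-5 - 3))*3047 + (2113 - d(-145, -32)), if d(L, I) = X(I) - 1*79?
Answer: 75320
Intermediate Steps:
X(y) = 0
d(L, I) = -79 (d(L, I) = 0 - 1*79 = 0 - 79 = -79)
((0 - 3)*(-5 - 3))*3047 + (2113 - d(-145, -32)) = ((0 - 3)*(-5 - 3))*3047 + (2113 - 1*(-79)) = -3*(-8)*3047 + (2113 + 79) = 24*3047 + 2192 = 73128 + 2192 = 75320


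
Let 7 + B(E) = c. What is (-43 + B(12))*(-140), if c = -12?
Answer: 8680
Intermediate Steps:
B(E) = -19 (B(E) = -7 - 12 = -19)
(-43 + B(12))*(-140) = (-43 - 19)*(-140) = -62*(-140) = 8680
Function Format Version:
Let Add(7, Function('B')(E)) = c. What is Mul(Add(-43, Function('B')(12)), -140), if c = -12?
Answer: 8680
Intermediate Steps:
Function('B')(E) = -19 (Function('B')(E) = Add(-7, -12) = -19)
Mul(Add(-43, Function('B')(12)), -140) = Mul(Add(-43, -19), -140) = Mul(-62, -140) = 8680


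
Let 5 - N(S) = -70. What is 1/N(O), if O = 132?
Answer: 1/75 ≈ 0.013333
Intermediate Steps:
N(S) = 75 (N(S) = 5 - 1*(-70) = 5 + 70 = 75)
1/N(O) = 1/75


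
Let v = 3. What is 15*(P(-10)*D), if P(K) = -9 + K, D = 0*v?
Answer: 0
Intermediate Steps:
D = 0 (D = 0*3 = 0)
15*(P(-10)*D) = 15*((-9 - 10)*0) = 15*(-19*0) = 15*0 = 0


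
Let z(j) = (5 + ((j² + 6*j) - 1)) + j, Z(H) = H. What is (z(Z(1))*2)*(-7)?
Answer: -168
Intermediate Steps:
z(j) = 4 + j² + 7*j (z(j) = (5 + (-1 + j² + 6*j)) + j = (4 + j² + 6*j) + j = 4 + j² + 7*j)
(z(Z(1))*2)*(-7) = ((4 + 1² + 7*1)*2)*(-7) = ((4 + 1 + 7)*2)*(-7) = (12*2)*(-7) = 24*(-7) = -168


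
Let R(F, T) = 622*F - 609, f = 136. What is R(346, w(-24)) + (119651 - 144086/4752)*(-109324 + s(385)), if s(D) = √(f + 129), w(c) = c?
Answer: -7767854717441/594 + 284218733*√265/2376 ≈ -1.3075e+10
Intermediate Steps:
R(F, T) = -609 + 622*F
s(D) = √265 (s(D) = √(136 + 129) = √265)
R(346, w(-24)) + (119651 - 144086/4752)*(-109324 + s(385)) = (-609 + 622*346) + (119651 - 144086/4752)*(-109324 + √265) = (-609 + 215212) + (119651 - 144086*1/4752)*(-109324 + √265) = 214603 + (119651 - 72043/2376)*(-109324 + √265) = 214603 + 284218733*(-109324 + √265)/2376 = 214603 + (-7767982191623/594 + 284218733*√265/2376) = -7767854717441/594 + 284218733*√265/2376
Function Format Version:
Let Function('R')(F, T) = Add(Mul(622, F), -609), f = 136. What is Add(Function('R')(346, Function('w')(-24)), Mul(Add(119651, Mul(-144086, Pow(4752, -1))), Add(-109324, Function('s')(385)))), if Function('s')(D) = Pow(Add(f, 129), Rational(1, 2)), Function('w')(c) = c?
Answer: Add(Rational(-7767854717441, 594), Mul(Rational(284218733, 2376), Pow(265, Rational(1, 2)))) ≈ -1.3075e+10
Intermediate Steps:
Function('R')(F, T) = Add(-609, Mul(622, F))
Function('s')(D) = Pow(265, Rational(1, 2)) (Function('s')(D) = Pow(Add(136, 129), Rational(1, 2)) = Pow(265, Rational(1, 2)))
Add(Function('R')(346, Function('w')(-24)), Mul(Add(119651, Mul(-144086, Pow(4752, -1))), Add(-109324, Function('s')(385)))) = Add(Add(-609, Mul(622, 346)), Mul(Add(119651, Mul(-144086, Pow(4752, -1))), Add(-109324, Pow(265, Rational(1, 2))))) = Add(Add(-609, 215212), Mul(Add(119651, Mul(-144086, Rational(1, 4752))), Add(-109324, Pow(265, Rational(1, 2))))) = Add(214603, Mul(Add(119651, Rational(-72043, 2376)), Add(-109324, Pow(265, Rational(1, 2))))) = Add(214603, Mul(Rational(284218733, 2376), Add(-109324, Pow(265, Rational(1, 2))))) = Add(214603, Add(Rational(-7767982191623, 594), Mul(Rational(284218733, 2376), Pow(265, Rational(1, 2))))) = Add(Rational(-7767854717441, 594), Mul(Rational(284218733, 2376), Pow(265, Rational(1, 2))))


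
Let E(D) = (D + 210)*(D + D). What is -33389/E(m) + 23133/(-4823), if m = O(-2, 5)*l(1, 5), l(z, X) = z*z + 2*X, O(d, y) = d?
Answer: -30321029/39895856 ≈ -0.76000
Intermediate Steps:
l(z, X) = z**2 + 2*X
m = -22 (m = -2*(1**2 + 2*5) = -2*(1 + 10) = -2*11 = -22)
E(D) = 2*D*(210 + D) (E(D) = (210 + D)*(2*D) = 2*D*(210 + D))
-33389/E(m) + 23133/(-4823) = -33389*(-1/(44*(210 - 22))) + 23133/(-4823) = -33389/(2*(-22)*188) + 23133*(-1/4823) = -33389/(-8272) - 23133/4823 = -33389*(-1/8272) - 23133/4823 = 33389/8272 - 23133/4823 = -30321029/39895856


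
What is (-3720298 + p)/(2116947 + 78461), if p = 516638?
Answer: -800915/548852 ≈ -1.4593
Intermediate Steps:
(-3720298 + p)/(2116947 + 78461) = (-3720298 + 516638)/(2116947 + 78461) = -3203660/2195408 = -3203660*1/2195408 = -800915/548852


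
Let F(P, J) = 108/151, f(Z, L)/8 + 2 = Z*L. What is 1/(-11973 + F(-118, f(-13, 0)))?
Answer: -151/1807815 ≈ -8.3526e-5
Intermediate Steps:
f(Z, L) = -16 + 8*L*Z (f(Z, L) = -16 + 8*(Z*L) = -16 + 8*(L*Z) = -16 + 8*L*Z)
F(P, J) = 108/151 (F(P, J) = 108*(1/151) = 108/151)
1/(-11973 + F(-118, f(-13, 0))) = 1/(-11973 + 108/151) = 1/(-1807815/151) = -151/1807815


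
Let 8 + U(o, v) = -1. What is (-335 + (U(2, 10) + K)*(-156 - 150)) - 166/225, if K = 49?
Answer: -2829541/225 ≈ -12576.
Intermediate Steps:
U(o, v) = -9 (U(o, v) = -8 - 1 = -9)
(-335 + (U(2, 10) + K)*(-156 - 150)) - 166/225 = (-335 + (-9 + 49)*(-156 - 150)) - 166/225 = (-335 + 40*(-306)) - 166*1/225 = (-335 - 12240) - 166/225 = -12575 - 166/225 = -2829541/225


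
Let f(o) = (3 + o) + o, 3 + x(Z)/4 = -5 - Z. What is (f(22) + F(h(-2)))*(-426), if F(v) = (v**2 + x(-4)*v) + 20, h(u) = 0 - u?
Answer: -16614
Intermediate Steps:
x(Z) = -32 - 4*Z (x(Z) = -12 + 4*(-5 - Z) = -12 + (-20 - 4*Z) = -32 - 4*Z)
h(u) = -u
f(o) = 3 + 2*o
F(v) = 20 + v**2 - 16*v (F(v) = (v**2 + (-32 - 4*(-4))*v) + 20 = (v**2 + (-32 + 16)*v) + 20 = (v**2 - 16*v) + 20 = 20 + v**2 - 16*v)
(f(22) + F(h(-2)))*(-426) = ((3 + 2*22) + (20 + (-1*(-2))**2 - (-16)*(-2)))*(-426) = ((3 + 44) + (20 + 2**2 - 16*2))*(-426) = (47 + (20 + 4 - 32))*(-426) = (47 - 8)*(-426) = 39*(-426) = -16614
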